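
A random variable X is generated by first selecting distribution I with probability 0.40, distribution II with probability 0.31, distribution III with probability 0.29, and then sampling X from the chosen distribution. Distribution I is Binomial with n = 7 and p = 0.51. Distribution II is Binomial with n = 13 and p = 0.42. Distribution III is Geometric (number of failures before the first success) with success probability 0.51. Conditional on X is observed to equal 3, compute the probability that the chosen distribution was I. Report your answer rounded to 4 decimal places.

0.7008

Likelihoods P(X=3 | ·): I: 0.267647; II: 0.0912838; III: 0.060001.
Posterior ∝ prior × likelihood. Numerator for I: 0.4·0.267647 = 0.107059.
Normalizing constant: 0.4·0.267647 + 0.31·0.0912838 + 0.29·0.060001 = 0.152757.
P(I | observation) = 0.107059 / 0.152757 = 0.700844.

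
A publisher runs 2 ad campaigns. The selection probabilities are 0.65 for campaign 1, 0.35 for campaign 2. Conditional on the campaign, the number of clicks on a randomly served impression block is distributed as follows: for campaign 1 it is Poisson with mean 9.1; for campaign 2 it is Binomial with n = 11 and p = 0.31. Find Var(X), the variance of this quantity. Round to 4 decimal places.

14.1041

Per component, 1: μ=9.1, E[X²]=91.91; 2: μ=3.41, E[X²]=13.981.
E[X] = 0.65·9.1 + 0.35·3.41 = 7.1085.
E[X²] = 0.65·91.91 + 0.35·13.981 = 64.6348.
Var(X) = E[X²] − (E[X])² = 64.6348 − 50.5308 = 14.1041.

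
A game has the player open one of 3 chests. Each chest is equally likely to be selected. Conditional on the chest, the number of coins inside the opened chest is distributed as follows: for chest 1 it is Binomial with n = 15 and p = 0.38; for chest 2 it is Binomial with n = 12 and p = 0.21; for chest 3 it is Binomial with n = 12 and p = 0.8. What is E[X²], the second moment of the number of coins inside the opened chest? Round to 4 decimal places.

46.1484

For each component E[X²] = Var + (mean)², giving 1: 36.024; 2: 8.3412; 3: 94.08.
Overall E[X²] = 0.333333·36.024 + 0.333333·8.3412 + 0.333333·94.08 = 46.1484.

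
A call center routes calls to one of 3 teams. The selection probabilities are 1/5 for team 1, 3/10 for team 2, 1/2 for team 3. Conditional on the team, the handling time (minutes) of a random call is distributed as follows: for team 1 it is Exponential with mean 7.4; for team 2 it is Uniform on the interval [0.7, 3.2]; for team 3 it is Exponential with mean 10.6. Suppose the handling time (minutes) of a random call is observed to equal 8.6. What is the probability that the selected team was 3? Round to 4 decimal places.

Likelihoods f(8.6 | ·): 1: 0.0422715; 2: 0; 3: 0.0419123.
Posterior ∝ prior × likelihood. Numerator for 3: 0.5·0.0419123 = 0.0209562.
Normalizing constant: 0.2·0.0422715 + 0.3·0 + 0.5·0.0419123 = 0.0294105.
P(3 | observation) = 0.0209562 / 0.0294105 = 0.712541.

0.7125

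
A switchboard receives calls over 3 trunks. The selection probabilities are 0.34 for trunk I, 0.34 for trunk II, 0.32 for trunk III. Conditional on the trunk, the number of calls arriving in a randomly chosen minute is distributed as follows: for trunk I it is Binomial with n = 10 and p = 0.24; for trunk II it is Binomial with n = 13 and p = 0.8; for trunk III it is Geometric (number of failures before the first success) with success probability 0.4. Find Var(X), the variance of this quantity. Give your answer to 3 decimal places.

Per component, I: μ=2.4, E[X²]=7.584; II: μ=10.4, E[X²]=110.24; III: μ=1.5, E[X²]=6.
E[X] = 0.34·2.4 + 0.34·10.4 + 0.32·1.5 = 4.832.
E[X²] = 0.34·7.584 + 0.34·110.24 + 0.32·6 = 41.9802.
Var(X) = E[X²] − (E[X])² = 41.9802 − 23.3482 = 18.6319.

18.632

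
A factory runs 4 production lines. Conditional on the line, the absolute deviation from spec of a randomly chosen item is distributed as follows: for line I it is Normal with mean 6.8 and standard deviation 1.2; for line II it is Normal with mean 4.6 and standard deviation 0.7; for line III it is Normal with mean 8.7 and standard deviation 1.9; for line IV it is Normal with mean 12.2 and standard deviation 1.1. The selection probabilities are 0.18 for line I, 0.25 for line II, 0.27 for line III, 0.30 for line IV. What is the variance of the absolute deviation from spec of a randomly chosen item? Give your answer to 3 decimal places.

Per component, I: μ=6.8, E[X²]=47.68; II: μ=4.6, E[X²]=21.65; III: μ=8.7, E[X²]=79.3; IV: μ=12.2, E[X²]=150.05.
E[X] = 0.18·6.8 + 0.25·4.6 + 0.27·8.7 + 0.3·12.2 = 8.383.
E[X²] = 0.18·47.68 + 0.25·21.65 + 0.27·79.3 + 0.3·150.05 = 80.4209.
Var(X) = E[X²] − (E[X])² = 80.4209 − 70.2747 = 10.1462.

10.146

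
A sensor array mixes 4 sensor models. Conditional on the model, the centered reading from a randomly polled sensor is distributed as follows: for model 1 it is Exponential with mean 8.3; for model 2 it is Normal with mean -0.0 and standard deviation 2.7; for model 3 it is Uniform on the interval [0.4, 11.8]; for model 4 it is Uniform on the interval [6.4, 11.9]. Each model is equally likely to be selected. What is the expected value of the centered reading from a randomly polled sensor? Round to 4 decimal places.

5.8875

Component means — 1: 8.3; 2: -0; 3: 6.1; 4: 9.15.
E[X] = 0.25·8.3 + 0.25·-0 + 0.25·6.1 + 0.25·9.15 = 5.8875.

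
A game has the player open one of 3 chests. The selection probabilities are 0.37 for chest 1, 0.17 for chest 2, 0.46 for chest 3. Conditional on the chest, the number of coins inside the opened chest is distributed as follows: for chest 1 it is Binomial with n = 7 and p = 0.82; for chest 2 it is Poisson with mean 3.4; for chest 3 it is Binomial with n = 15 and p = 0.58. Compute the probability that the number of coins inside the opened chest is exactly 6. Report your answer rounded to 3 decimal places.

0.190

Conditional on each chest, P(X = 6): 1: 0.383048; 2: 0.0716044; 3: 0.0774846.
By total probability, P(X = 6) = 0.37·0.383048 + 0.17·0.0716044 + 0.46·0.0774846 = 0.189544.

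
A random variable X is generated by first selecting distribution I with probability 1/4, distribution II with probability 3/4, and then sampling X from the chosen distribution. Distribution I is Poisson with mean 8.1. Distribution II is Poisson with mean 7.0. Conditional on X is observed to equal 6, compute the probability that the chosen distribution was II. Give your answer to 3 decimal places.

0.790

Likelihoods P(X=6 | ·): I: 0.119067; II: 0.149003.
Posterior ∝ prior × likelihood. Numerator for II: 0.75·0.149003 = 0.111752.
Normalizing constant: 0.25·0.119067 + 0.75·0.149003 = 0.141519.
P(II | observation) = 0.111752 / 0.141519 = 0.789662.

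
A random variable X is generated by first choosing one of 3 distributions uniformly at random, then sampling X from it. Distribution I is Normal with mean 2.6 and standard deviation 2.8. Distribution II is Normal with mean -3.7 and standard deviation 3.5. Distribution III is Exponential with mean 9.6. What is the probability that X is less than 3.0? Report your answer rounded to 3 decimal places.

0.599

Conditional on each component, P(X < 3.0): I: 0.556798; II: 0.972208; III: 0.268384.
By total probability, P(X < 3.0) = 0.333333·0.556798 + 0.333333·0.972208 + 0.333333·0.268384 = 0.59913.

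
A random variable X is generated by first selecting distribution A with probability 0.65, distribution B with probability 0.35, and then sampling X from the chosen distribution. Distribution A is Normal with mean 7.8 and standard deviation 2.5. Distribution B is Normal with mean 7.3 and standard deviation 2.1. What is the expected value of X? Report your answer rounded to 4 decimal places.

7.6250

Component means — A: 7.8; B: 7.3.
E[X] = 0.65·7.8 + 0.35·7.3 = 7.625.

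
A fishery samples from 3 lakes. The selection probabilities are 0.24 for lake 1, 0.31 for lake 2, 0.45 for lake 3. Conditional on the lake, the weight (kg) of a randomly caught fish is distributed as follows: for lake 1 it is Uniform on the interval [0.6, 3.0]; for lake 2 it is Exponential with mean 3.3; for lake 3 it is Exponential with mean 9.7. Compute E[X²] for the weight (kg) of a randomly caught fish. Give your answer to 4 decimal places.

92.3256

For each component E[X²] = Var + (mean)², giving 1: 3.72; 2: 21.78; 3: 188.18.
Overall E[X²] = 0.24·3.72 + 0.31·21.78 + 0.45·188.18 = 92.3256.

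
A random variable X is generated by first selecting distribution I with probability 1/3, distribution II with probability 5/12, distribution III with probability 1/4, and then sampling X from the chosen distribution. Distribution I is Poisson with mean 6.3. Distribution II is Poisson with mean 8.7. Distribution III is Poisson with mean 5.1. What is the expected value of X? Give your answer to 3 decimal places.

7.000

Component means — I: 6.3; II: 8.7; III: 5.1.
E[X] = 0.333333·6.3 + 0.416667·8.7 + 0.25·5.1 = 7.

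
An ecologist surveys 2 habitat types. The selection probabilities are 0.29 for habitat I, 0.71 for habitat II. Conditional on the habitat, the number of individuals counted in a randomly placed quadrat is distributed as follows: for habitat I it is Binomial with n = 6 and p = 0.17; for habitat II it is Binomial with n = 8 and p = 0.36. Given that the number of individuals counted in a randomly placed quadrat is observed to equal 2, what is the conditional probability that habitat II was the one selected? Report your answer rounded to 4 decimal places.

Likelihoods P(X=2 | ·): I: 0.205732; II: 0.249369.
Posterior ∝ prior × likelihood. Numerator for II: 0.71·0.249369 = 0.177052.
Normalizing constant: 0.29·0.205732 + 0.71·0.249369 = 0.236714.
P(II | observation) = 0.177052 / 0.236714 = 0.747957.

0.7480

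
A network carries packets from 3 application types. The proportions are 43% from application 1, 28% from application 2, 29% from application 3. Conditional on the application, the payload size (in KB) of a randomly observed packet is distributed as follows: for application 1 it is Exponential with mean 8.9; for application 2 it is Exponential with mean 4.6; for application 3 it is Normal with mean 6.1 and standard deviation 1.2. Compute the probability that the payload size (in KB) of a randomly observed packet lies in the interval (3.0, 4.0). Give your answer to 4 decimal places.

0.0713

Conditional on each application, P(3.0 < X < 4.0): 1: 0.0758662; 2: 0.101778; 3: 0.0351666.
By total probability, P(3.0 < X < 4.0) = 0.43·0.0758662 + 0.28·0.101778 + 0.29·0.0351666 = 0.0713187.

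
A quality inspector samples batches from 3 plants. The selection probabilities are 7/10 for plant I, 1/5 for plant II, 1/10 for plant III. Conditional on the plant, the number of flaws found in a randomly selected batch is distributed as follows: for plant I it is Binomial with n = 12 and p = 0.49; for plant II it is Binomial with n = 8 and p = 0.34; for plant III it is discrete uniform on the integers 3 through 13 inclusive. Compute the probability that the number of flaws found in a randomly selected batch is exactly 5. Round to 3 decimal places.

Conditional on each plant, P(X = 5): I: 0.200769; II: 0.07315; III: 0.0909091.
By total probability, P(X = 5) = 0.7·0.200769 + 0.2·0.07315 + 0.1·0.0909091 = 0.164259.

0.164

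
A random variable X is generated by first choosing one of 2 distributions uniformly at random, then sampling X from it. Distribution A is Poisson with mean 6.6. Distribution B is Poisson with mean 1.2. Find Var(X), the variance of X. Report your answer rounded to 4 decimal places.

11.1900

Per component, A: μ=6.6, E[X²]=50.16; B: μ=1.2, E[X²]=2.64.
E[X] = 0.5·6.6 + 0.5·1.2 = 3.9.
E[X²] = 0.5·50.16 + 0.5·2.64 = 26.4.
Var(X) = E[X²] − (E[X])² = 26.4 − 15.21 = 11.19.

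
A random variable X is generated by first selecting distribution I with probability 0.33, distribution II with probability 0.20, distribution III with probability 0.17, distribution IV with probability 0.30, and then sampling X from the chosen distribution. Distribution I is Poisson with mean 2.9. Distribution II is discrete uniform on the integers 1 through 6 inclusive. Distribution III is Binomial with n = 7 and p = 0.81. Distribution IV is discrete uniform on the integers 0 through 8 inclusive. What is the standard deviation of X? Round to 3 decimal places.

Per component, I: μ=2.9, E[X²]=11.31; II: μ=3.5, E[X²]=15.1667; III: μ=5.67, E[X²]=33.2262; IV: μ=4, E[X²]=22.6667.
E[X] = 0.33·2.9 + 0.2·3.5 + 0.17·5.67 + 0.3·4 = 3.8209.
E[X²] = 0.33·11.31 + 0.2·15.1667 + 0.17·33.2262 + 0.3·22.6667 = 19.2141.
Var(X) = E[X²] − (E[X])² = 19.2141 − 14.5993 = 4.61481.
SD(X) = √4.61481 = 2.14821.

2.148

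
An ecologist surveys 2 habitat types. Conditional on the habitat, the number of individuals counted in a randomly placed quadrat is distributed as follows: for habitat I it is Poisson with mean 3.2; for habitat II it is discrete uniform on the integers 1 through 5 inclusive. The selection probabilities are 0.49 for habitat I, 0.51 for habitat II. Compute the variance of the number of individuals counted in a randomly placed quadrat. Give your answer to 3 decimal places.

Per component, I: μ=3.2, E[X²]=13.44; II: μ=3, E[X²]=11.
E[X] = 0.49·3.2 + 0.51·3 = 3.098.
E[X²] = 0.49·13.44 + 0.51·11 = 12.1956.
Var(X) = E[X²] − (E[X])² = 12.1956 − 9.5976 = 2.598.

2.598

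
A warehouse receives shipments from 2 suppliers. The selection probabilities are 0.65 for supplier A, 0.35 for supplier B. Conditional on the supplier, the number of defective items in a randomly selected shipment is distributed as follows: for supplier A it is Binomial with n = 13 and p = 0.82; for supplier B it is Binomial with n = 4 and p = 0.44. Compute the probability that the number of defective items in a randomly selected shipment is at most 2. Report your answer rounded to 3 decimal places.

0.270

Conditional on each supplier, P(X ≤ 2): A: 3.4961e-07; B: 0.771707.
By total probability, P(X ≤ 2) = 0.65·3.4961e-07 + 0.35·0.771707 = 0.270098.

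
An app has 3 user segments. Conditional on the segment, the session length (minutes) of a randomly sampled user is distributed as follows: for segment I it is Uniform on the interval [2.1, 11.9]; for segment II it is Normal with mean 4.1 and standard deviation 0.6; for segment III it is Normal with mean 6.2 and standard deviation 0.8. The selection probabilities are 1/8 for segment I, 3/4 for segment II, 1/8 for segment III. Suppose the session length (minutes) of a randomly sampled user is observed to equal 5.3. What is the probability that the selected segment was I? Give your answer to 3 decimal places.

Likelihoods f(5.3 | ·): I: 0.102041; II: 0.0899849; III: 0.264846.
Posterior ∝ prior × likelihood. Numerator for I: 0.125·0.102041 = 0.0127551.
Normalizing constant: 0.125·0.102041 + 0.75·0.0899849 + 0.125·0.264846 = 0.11335.
P(I | observation) = 0.0127551 / 0.11335 = 0.112529.

0.113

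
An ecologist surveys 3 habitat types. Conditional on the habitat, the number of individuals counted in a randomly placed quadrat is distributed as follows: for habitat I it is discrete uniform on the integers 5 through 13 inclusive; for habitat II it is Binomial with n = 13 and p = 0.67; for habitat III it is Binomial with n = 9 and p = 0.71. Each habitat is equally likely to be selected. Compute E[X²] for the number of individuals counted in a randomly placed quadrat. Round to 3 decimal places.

For each component E[X²] = Var + (mean)², giving I: 87.6667; II: 78.7384; III: 42.6852.
Overall E[X²] = 0.333333·87.6667 + 0.333333·78.7384 + 0.333333·42.6852 = 69.6968.

69.697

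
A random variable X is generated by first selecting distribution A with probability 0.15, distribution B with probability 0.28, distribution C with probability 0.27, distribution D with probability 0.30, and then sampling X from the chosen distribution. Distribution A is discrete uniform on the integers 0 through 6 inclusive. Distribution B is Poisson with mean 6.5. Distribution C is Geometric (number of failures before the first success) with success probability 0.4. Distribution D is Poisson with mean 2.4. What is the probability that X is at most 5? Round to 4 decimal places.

0.7786

Conditional on each component, P(X ≤ 5): A: 0.857143; B: 0.369041; C: 0.953344; D: 0.964327.
By total probability, P(X ≤ 5) = 0.15·0.857143 + 0.28·0.369041 + 0.27·0.953344 + 0.3·0.964327 = 0.778604.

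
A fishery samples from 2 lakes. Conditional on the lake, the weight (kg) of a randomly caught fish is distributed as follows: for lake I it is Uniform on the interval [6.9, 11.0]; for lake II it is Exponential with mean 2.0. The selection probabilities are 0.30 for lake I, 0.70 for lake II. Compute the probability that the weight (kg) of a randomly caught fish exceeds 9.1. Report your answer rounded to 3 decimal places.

Conditional on each lake, P(X > 9.1): I: 0.463415; II: 0.0105672.
By total probability, P(X > 9.1) = 0.3·0.463415 + 0.7·0.0105672 = 0.146421.

0.146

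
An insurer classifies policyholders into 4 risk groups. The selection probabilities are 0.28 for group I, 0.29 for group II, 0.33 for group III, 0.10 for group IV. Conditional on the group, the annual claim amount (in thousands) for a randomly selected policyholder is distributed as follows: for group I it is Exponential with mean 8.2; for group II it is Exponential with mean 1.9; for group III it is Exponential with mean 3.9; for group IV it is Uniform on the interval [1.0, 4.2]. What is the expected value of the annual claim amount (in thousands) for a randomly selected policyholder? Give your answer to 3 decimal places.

4.394

Component means — I: 8.2; II: 1.9; III: 3.9; IV: 2.6.
E[X] = 0.28·8.2 + 0.29·1.9 + 0.33·3.9 + 0.1·2.6 = 4.394.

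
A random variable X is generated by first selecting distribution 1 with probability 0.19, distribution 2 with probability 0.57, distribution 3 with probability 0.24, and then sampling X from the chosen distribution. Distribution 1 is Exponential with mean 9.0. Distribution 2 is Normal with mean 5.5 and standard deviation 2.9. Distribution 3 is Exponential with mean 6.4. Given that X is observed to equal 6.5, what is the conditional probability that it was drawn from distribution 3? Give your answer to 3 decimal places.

Likelihoods f(6.5 | ·): 1: 0.0539635; 2: 0.129626; 3: 0.05659.
Posterior ∝ prior × likelihood. Numerator for 3: 0.24·0.05659 = 0.0135816.
Normalizing constant: 0.19·0.0539635 + 0.57·0.129626 + 0.24·0.05659 = 0.0977215.
P(3 | observation) = 0.0135816 / 0.0977215 = 0.138983.

0.139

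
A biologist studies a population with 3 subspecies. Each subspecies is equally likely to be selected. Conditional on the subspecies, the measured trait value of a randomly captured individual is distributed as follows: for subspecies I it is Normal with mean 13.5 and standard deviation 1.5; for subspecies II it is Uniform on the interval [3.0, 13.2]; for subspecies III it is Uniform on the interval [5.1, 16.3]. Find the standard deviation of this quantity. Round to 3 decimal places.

3.462

Per component, I: μ=13.5, E[X²]=184.5; II: μ=8.1, E[X²]=74.28; III: μ=10.7, E[X²]=124.943.
E[X] = 0.333333·13.5 + 0.333333·8.1 + 0.333333·10.7 = 10.7667.
E[X²] = 0.333333·184.5 + 0.333333·74.28 + 0.333333·124.943 = 127.908.
Var(X) = E[X²] − (E[X])² = 127.908 − 115.921 = 11.9867.
SD(X) = √11.9867 = 3.46218.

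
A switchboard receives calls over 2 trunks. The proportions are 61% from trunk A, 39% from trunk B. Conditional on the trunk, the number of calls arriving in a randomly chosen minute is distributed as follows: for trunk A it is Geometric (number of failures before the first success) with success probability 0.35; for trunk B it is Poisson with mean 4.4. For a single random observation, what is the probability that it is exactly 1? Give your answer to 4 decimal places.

0.1598

Conditional on each trunk, P(X = 1): A: 0.2275; B: 0.0540203.
By total probability, P(X = 1) = 0.61·0.2275 + 0.39·0.0540203 = 0.159843.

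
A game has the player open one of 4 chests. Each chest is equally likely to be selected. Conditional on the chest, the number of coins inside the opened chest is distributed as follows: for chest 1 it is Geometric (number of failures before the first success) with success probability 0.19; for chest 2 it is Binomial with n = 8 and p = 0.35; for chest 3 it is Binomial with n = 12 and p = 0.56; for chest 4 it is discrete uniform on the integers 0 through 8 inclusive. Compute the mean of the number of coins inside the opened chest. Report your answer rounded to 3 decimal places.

Component means — 1: 4.26316; 2: 2.8; 3: 6.72; 4: 4.
E[X] = 0.25·4.26316 + 0.25·2.8 + 0.25·6.72 + 0.25·4 = 4.44579.

4.446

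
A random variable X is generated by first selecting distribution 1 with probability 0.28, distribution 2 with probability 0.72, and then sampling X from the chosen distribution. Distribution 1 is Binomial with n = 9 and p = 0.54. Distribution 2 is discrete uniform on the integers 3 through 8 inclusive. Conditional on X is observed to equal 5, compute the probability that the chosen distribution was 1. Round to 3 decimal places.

0.377

Likelihoods P(X=5 | ·): 1: 0.259042; 2: 0.166667.
Posterior ∝ prior × likelihood. Numerator for 1: 0.28·0.259042 = 0.0725318.
Normalizing constant: 0.28·0.259042 + 0.72·0.166667 = 0.192532.
P(1 | observation) = 0.0725318 / 0.192532 = 0.376726.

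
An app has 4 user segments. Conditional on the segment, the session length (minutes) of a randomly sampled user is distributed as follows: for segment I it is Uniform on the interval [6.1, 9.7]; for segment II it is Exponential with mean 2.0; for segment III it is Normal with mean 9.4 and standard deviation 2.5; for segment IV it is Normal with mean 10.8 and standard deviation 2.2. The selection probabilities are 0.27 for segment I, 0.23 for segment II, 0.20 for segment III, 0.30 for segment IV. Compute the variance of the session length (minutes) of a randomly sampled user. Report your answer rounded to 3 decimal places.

Per component, I: μ=7.9, E[X²]=63.49; II: μ=2, E[X²]=8; III: μ=9.4, E[X²]=94.61; IV: μ=10.8, E[X²]=121.48.
E[X] = 0.27·7.9 + 0.23·2 + 0.2·9.4 + 0.3·10.8 = 7.713.
E[X²] = 0.27·63.49 + 0.23·8 + 0.2·94.61 + 0.3·121.48 = 74.3483.
Var(X) = E[X²] − (E[X])² = 74.3483 − 59.4904 = 14.8579.

14.858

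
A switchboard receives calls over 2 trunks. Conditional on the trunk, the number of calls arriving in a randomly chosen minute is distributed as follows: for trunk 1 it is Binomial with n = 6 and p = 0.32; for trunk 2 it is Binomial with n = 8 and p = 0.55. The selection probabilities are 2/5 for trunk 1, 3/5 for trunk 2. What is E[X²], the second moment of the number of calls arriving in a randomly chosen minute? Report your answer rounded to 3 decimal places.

14.801

For each component E[X²] = Var + (mean)², giving 1: 4.992; 2: 21.34.
Overall E[X²] = 0.4·4.992 + 0.6·21.34 = 14.8008.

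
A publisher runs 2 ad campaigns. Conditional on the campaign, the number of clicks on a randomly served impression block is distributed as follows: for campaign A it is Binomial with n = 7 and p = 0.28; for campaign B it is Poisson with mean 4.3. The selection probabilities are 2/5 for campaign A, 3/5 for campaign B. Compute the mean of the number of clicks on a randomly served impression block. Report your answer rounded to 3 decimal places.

Component means — A: 1.96; B: 4.3.
E[X] = 0.4·1.96 + 0.6·4.3 = 3.364.

3.364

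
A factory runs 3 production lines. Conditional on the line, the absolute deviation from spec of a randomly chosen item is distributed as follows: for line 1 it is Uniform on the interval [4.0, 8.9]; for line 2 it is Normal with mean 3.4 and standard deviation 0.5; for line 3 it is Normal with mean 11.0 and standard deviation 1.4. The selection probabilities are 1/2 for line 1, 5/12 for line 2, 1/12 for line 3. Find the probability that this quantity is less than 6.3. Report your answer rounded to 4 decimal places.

Conditional on each line, P(X < 6.3): 1: 0.469388; 2: 1; 3: 0.000393762.
By total probability, P(X < 6.3) = 0.5·0.469388 + 0.416667·1 + 0.0833333·0.000393762 = 0.651393.

0.6514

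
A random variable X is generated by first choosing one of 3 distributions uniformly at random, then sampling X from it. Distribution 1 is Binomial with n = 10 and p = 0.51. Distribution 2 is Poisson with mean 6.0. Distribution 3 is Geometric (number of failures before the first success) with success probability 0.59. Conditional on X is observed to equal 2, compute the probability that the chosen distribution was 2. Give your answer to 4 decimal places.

0.2442

Likelihoods P(X=2 | ·): 1: 0.0388975; 2: 0.0446175; 3: 0.099179.
Posterior ∝ prior × likelihood. Numerator for 2: 0.333333·0.0446175 = 0.0148725.
Normalizing constant: 0.333333·0.0388975 + 0.333333·0.0446175 + 0.333333·0.099179 = 0.060898.
P(2 | observation) = 0.0148725 / 0.060898 = 0.24422.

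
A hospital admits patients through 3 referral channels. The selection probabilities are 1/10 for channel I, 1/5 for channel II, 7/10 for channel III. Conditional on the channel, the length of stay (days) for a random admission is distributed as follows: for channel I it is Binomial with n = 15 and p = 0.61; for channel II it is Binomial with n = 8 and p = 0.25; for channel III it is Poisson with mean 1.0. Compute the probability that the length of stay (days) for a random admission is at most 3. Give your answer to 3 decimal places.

0.864

Conditional on each channel, P(X ≤ 3): I: 0.00148535; II: 0.886185; III: 0.981012.
By total probability, P(X ≤ 3) = 0.1·0.00148535 + 0.2·0.886185 + 0.7·0.981012 = 0.864094.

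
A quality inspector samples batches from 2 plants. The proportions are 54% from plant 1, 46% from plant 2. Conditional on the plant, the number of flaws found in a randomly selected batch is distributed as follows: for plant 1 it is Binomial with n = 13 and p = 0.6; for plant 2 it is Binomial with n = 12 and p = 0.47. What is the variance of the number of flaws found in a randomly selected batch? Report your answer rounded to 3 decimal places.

Per component, 1: μ=7.8, E[X²]=63.96; 2: μ=5.64, E[X²]=34.7988.
E[X] = 0.54·7.8 + 0.46·5.64 = 6.8064.
E[X²] = 0.54·63.96 + 0.46·34.7988 = 50.5458.
Var(X) = E[X²] − (E[X])² = 50.5458 − 46.3271 = 4.21877.

4.219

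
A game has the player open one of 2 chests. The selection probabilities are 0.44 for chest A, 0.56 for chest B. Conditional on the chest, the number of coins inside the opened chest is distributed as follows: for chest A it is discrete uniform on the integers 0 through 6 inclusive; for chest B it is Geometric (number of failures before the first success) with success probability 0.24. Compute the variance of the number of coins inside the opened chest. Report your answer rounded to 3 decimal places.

9.156

Per component, A: μ=3, E[X²]=13; B: μ=3.16667, E[X²]=23.2222.
E[X] = 0.44·3 + 0.56·3.16667 = 3.09333.
E[X²] = 0.44·13 + 0.56·23.2222 = 18.7244.
Var(X) = E[X²] − (E[X])² = 18.7244 − 9.56871 = 9.15573.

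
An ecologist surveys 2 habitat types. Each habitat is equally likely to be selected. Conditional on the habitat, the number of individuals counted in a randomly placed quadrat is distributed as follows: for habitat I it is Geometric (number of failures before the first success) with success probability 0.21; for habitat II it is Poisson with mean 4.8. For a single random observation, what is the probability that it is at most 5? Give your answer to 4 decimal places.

0.7040

Conditional on each habitat, P(X ≤ 5): I: 0.756913; II: 0.651006.
By total probability, P(X ≤ 5) = 0.5·0.756913 + 0.5·0.651006 = 0.703959.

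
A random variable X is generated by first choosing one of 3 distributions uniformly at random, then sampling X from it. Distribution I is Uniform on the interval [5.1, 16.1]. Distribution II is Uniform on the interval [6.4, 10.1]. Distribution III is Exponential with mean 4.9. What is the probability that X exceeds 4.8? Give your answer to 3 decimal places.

0.792

Conditional on each component, P(X > 4.8): I: 1; II: 1; III: 0.375464.
By total probability, P(X > 4.8) = 0.333333·1 + 0.333333·1 + 0.333333·0.375464 = 0.791821.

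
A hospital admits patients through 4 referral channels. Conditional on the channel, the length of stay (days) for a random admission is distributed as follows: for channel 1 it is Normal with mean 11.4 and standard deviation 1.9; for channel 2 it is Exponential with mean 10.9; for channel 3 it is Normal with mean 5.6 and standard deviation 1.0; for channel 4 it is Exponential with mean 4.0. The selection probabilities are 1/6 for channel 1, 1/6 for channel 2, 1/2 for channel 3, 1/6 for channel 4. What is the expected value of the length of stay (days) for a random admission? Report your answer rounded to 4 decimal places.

7.1833

Component means — 1: 11.4; 2: 10.9; 3: 5.6; 4: 4.
E[X] = 0.166667·11.4 + 0.166667·10.9 + 0.5·5.6 + 0.166667·4 = 7.18333.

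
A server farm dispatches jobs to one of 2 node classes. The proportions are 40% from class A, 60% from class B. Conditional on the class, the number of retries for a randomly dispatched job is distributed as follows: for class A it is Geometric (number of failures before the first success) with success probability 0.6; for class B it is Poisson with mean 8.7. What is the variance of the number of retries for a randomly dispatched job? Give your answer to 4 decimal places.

21.1527

Per component, A: μ=0.666667, E[X²]=1.55556; B: μ=8.7, E[X²]=84.39.
E[X] = 0.4·0.666667 + 0.6·8.7 = 5.48667.
E[X²] = 0.4·1.55556 + 0.6·84.39 = 51.2562.
Var(X) = E[X²] − (E[X])² = 51.2562 − 30.1035 = 21.1527.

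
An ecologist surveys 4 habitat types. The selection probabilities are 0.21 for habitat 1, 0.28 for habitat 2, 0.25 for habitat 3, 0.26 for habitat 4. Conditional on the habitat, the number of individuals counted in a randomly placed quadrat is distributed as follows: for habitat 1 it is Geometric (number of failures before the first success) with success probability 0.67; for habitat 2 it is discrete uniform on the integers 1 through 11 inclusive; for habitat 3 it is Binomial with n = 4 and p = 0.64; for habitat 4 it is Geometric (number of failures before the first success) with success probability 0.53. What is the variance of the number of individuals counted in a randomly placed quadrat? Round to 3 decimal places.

8.550

Per component, 1: μ=0.492537, E[X²]=0.977723; 2: μ=6, E[X²]=46; 3: μ=2.56, E[X²]=7.4752; 4: μ=0.886792, E[X²]=2.45959.
E[X] = 0.21·0.492537 + 0.28·6 + 0.25·2.56 + 0.26·0.886792 = 2.654.
E[X²] = 0.21·0.977723 + 0.28·46 + 0.25·7.4752 + 0.26·2.45959 = 15.5936.
Var(X) = E[X²] − (E[X])² = 15.5936 − 7.04371 = 8.54991.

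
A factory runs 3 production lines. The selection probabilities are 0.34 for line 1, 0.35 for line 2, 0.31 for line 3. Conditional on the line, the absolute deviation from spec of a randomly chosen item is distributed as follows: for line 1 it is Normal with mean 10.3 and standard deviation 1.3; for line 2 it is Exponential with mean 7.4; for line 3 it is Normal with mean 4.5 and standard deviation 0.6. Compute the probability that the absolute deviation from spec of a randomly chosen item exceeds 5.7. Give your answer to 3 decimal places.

0.509

Conditional on each line, P(X > 5.7): 1: 0.999799; 2: 0.462888; 3: 0.0227501.
By total probability, P(X > 5.7) = 0.34·0.999799 + 0.35·0.462888 + 0.31·0.0227501 = 0.508995.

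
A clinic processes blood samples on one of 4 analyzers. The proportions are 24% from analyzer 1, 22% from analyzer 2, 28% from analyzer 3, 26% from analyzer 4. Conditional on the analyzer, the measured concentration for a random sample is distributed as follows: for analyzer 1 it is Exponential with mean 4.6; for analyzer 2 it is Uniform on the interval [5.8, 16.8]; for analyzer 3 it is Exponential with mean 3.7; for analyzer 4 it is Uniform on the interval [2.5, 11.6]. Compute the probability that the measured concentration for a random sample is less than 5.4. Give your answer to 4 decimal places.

0.4636

Conditional on each analyzer, P(X < 5.4): 1: 0.690845; 2: 0; 3: 0.767638; 4: 0.318681.
By total probability, P(X < 5.4) = 0.24·0.690845 + 0.22·0 + 0.28·0.767638 + 0.26·0.318681 = 0.463599.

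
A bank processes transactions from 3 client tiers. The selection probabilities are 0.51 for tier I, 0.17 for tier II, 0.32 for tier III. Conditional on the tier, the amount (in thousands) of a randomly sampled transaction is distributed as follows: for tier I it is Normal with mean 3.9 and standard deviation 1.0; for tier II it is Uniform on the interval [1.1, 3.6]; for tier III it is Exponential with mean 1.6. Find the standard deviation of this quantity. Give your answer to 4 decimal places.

Per component, I: μ=3.9, E[X²]=16.21; II: μ=2.35, E[X²]=6.04333; III: μ=1.6, E[X²]=5.12.
E[X] = 0.51·3.9 + 0.17·2.35 + 0.32·1.6 = 2.9005.
E[X²] = 0.51·16.21 + 0.17·6.04333 + 0.32·5.12 = 10.9329.
Var(X) = E[X²] − (E[X])² = 10.9329 − 8.4129 = 2.51997.
SD(X) = √2.51997 = 1.58744.

1.5874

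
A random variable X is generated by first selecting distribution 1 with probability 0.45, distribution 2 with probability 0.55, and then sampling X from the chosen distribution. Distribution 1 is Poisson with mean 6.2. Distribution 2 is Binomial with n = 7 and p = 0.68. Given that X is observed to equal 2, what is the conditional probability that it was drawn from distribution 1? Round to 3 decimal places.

0.495

Likelihoods P(X=2 | ·): 1: 0.0390057; 2: 0.0325827.
Posterior ∝ prior × likelihood. Numerator for 1: 0.45·0.0390057 = 0.0175525.
Normalizing constant: 0.45·0.0390057 + 0.55·0.0325827 = 0.035473.
P(1 | observation) = 0.0175525 / 0.035473 = 0.494814.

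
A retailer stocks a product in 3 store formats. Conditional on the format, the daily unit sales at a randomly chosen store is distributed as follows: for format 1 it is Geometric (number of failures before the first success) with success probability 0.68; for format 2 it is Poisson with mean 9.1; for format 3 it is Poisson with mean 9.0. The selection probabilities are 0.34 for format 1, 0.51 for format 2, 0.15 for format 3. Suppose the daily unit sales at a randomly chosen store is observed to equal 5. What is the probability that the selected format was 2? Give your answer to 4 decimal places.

Likelihoods P(X=5 | ·): 1: 0.0022817; 2: 0.0580692; 3: 0.0607269.
Posterior ∝ prior × likelihood. Numerator for 2: 0.51·0.0580692 = 0.0296153.
Normalizing constant: 0.34·0.0022817 + 0.51·0.0580692 + 0.15·0.0607269 = 0.0395001.
P(2 | observation) = 0.0296153 / 0.0395001 = 0.749752.

0.7498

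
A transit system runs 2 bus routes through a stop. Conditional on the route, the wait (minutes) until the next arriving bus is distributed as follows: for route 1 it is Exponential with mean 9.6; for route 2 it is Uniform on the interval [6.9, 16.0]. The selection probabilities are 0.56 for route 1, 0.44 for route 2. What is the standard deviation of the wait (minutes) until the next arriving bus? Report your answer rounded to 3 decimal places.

Per component, 1: μ=9.6, E[X²]=184.32; 2: μ=11.45, E[X²]=138.003.
E[X] = 0.56·9.6 + 0.44·11.45 = 10.414.
E[X²] = 0.56·184.32 + 0.44·138.003 = 163.941.
Var(X) = E[X²] − (E[X])² = 163.941 − 108.451 = 55.4893.
SD(X) = √55.4893 = 7.44911.

7.449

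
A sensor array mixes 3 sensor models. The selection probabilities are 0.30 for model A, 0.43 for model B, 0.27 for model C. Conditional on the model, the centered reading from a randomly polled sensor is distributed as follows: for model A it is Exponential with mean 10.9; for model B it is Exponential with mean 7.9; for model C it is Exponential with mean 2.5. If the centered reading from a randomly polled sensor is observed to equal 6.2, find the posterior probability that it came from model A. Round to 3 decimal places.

Likelihoods f(6.2 | ·): A: 0.051945; B: 0.0577476; C: 0.0334973.
Posterior ∝ prior × likelihood. Numerator for A: 0.3·0.051945 = 0.0155835.
Normalizing constant: 0.3·0.051945 + 0.43·0.0577476 + 0.27·0.0334973 = 0.0494592.
P(A | observation) = 0.0155835 / 0.0494592 = 0.315077.

0.315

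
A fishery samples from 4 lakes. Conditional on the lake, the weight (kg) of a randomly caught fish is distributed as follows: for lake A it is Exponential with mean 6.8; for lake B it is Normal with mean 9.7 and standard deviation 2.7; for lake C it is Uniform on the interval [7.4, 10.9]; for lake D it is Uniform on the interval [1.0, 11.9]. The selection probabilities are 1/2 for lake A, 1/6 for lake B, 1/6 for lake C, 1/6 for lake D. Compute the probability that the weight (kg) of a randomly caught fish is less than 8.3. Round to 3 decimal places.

Conditional on each lake, P(X < 8.3): A: 0.704943; B: 0.302048; C: 0.257143; D: 0.669725.
By total probability, P(X < 8.3) = 0.5·0.704943 + 0.166667·0.302048 + 0.166667·0.257143 + 0.166667·0.669725 = 0.557291.

0.557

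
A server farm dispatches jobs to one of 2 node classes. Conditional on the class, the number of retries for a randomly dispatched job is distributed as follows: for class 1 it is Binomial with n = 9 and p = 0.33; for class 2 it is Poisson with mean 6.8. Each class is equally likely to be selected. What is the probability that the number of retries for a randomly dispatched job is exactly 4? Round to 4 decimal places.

0.1505

Conditional on each class, P(X = 4): 1: 0.201744; 2: 0.0992252.
By total probability, P(X = 4) = 0.5·0.201744 + 0.5·0.0992252 = 0.150485.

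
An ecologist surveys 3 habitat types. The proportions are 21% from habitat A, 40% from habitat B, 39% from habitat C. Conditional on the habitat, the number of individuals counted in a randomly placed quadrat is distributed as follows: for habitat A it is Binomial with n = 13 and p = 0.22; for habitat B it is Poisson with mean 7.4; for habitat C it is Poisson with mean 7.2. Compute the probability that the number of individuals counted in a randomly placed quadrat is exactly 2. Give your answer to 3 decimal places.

0.066

Conditional on each habitat, P(X = 2): A: 0.24546; B: 0.0167361; C: 0.0193515.
By total probability, P(X = 2) = 0.21·0.24546 + 0.4·0.0167361 + 0.39·0.0193515 = 0.0657881.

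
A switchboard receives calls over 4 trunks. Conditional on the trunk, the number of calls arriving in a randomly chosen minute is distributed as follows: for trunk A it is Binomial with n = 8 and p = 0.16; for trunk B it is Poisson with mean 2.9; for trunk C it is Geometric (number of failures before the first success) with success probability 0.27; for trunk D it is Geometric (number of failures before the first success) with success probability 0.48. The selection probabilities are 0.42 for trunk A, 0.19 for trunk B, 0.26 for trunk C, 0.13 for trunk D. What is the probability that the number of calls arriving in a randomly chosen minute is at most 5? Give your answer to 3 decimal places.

Conditional on each trunk, P(X ≤ 5): A: 0.99965; B: 0.925826; C: 0.848666; D: 0.980229.
By total probability, P(X ≤ 5) = 0.42·0.99965 + 0.19·0.925826 + 0.26·0.848666 + 0.13·0.980229 = 0.943843.

0.944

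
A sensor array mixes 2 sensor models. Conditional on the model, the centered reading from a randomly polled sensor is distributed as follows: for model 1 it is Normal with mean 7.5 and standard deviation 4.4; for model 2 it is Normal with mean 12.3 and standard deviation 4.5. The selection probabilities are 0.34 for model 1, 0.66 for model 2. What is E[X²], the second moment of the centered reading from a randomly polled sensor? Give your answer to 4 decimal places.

For each component E[X²] = Var + (mean)², giving 1: 75.61; 2: 171.54.
Overall E[X²] = 0.34·75.61 + 0.66·171.54 = 138.924.

138.9238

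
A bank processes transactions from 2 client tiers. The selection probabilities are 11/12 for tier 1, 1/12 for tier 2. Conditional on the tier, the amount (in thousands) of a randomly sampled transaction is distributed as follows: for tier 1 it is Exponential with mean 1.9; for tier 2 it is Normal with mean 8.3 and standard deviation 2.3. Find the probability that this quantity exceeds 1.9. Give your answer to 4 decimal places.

Conditional on each tier, P(X > 1.9): 1: 0.367879; 2: 0.997304.
By total probability, P(X > 1.9) = 0.916667·0.367879 + 0.0833333·0.997304 = 0.420331.

0.4203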